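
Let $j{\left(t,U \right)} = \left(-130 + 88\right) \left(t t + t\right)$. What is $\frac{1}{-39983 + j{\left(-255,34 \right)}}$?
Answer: $- \frac{1}{2760323} \approx -3.6228 \cdot 10^{-7}$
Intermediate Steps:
$j{\left(t,U \right)} = - 42 t - 42 t^{2}$ ($j{\left(t,U \right)} = - 42 \left(t^{2} + t\right) = - 42 \left(t + t^{2}\right) = - 42 t - 42 t^{2}$)
$\frac{1}{-39983 + j{\left(-255,34 \right)}} = \frac{1}{-39983 - - 10710 \left(1 - 255\right)} = \frac{1}{-39983 - \left(-10710\right) \left(-254\right)} = \frac{1}{-39983 - 2720340} = \frac{1}{-2760323} = - \frac{1}{2760323}$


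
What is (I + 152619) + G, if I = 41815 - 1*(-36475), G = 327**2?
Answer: 337838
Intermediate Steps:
G = 106929
I = 78290 (I = 41815 + 36475 = 78290)
(I + 152619) + G = (78290 + 152619) + 106929 = 230909 + 106929 = 337838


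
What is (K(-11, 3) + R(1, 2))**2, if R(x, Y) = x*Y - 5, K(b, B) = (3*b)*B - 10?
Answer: 12544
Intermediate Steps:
K(b, B) = -10 + 3*B*b (K(b, B) = 3*B*b - 10 = -10 + 3*B*b)
R(x, Y) = -5 + Y*x (R(x, Y) = Y*x - 5 = -5 + Y*x)
(K(-11, 3) + R(1, 2))**2 = ((-10 + 3*3*(-11)) + (-5 + 2*1))**2 = ((-10 - 99) + (-5 + 2))**2 = (-109 - 3)**2 = (-112)**2 = 12544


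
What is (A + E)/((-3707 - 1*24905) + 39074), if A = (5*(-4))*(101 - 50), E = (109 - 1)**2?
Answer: 5322/5231 ≈ 1.0174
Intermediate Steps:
E = 11664 (E = 108**2 = 11664)
A = -1020 (A = -20*51 = -1020)
(A + E)/((-3707 - 1*24905) + 39074) = (-1020 + 11664)/((-3707 - 1*24905) + 39074) = 10644/((-3707 - 24905) + 39074) = 10644/(-28612 + 39074) = 10644/10462 = 10644*(1/10462) = 5322/5231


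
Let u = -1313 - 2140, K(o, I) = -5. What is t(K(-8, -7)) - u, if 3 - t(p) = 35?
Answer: 3421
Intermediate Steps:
t(p) = -32 (t(p) = 3 - 1*35 = 3 - 35 = -32)
u = -3453
t(K(-8, -7)) - u = -32 - 1*(-3453) = -32 + 3453 = 3421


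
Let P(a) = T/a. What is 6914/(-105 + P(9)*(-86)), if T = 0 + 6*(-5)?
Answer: 20742/545 ≈ 38.059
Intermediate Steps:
T = -30 (T = 0 - 30 = -30)
P(a) = -30/a
6914/(-105 + P(9)*(-86)) = 6914/(-105 - 30/9*(-86)) = 6914/(-105 - 30*⅑*(-86)) = 6914/(-105 - 10/3*(-86)) = 6914/(-105 + 860/3) = 6914/(545/3) = 6914*(3/545) = 20742/545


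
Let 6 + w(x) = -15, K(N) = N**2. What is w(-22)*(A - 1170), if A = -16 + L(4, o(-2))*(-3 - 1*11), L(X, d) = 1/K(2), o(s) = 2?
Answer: 49959/2 ≈ 24980.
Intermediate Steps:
w(x) = -21 (w(x) = -6 - 15 = -21)
L(X, d) = 1/4 (L(X, d) = 1/(2**2) = 1/4)
A = -39/2 (A = -16 + (-3 - 1*11)/4 = -16 + (-3 - 11)/4 = -16 + (1/4)*(-14) = -16 - 7/2 = -39/2 ≈ -19.500)
w(-22)*(A - 1170) = -21*(-39/2 - 1170) = -21*(-2379/2) = 49959/2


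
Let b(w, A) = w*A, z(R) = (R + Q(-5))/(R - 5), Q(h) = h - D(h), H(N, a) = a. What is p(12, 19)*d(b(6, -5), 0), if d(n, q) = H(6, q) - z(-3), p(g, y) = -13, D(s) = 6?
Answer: 91/4 ≈ 22.750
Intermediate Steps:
Q(h) = -6 + h (Q(h) = h - 1*6 = h - 6 = -6 + h)
z(R) = (-11 + R)/(-5 + R) (z(R) = (R + (-6 - 5))/(R - 5) = (R - 11)/(-5 + R) = (-11 + R)/(-5 + R))
b(w, A) = A*w
d(n, q) = -7/4 + q (d(n, q) = q - (-11 - 3)/(-5 - 3) = q - (-14)/(-8) = q - (-1)*(-14)/8 = q - 1*7/4 = q - 7/4 = -7/4 + q)
p(12, 19)*d(b(6, -5), 0) = -13*(-7/4 + 0) = -13*(-7/4) = 91/4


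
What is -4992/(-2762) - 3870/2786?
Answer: 804693/1923733 ≈ 0.41830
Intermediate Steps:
-4992/(-2762) - 3870/2786 = -4992*(-1/2762) - 3870*1/2786 = 2496/1381 - 1935/1393 = 804693/1923733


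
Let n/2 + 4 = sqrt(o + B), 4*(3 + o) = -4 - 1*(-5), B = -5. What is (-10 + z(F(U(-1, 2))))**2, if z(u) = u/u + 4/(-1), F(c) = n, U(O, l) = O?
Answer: 169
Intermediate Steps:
o = -11/4 (o = -3 + (-4 - 1*(-5))/4 = -3 + (-4 + 5)/4 = -3 + (1/4)*1 = -3 + 1/4 = -11/4 ≈ -2.7500)
n = -8 + I*sqrt(31) (n = -8 + 2*sqrt(-11/4 - 5) = -8 + 2*sqrt(-31/4) = -8 + 2*(I*sqrt(31)/2) = -8 + I*sqrt(31) ≈ -8.0 + 5.5678*I)
F(c) = -8 + I*sqrt(31)
z(u) = -3 (z(u) = 1 + 4*(-1) = 1 - 4 = -3)
(-10 + z(F(U(-1, 2))))**2 = (-10 - 3)**2 = (-13)**2 = 169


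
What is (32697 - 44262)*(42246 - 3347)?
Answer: -449866935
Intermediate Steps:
(32697 - 44262)*(42246 - 3347) = -11565*38899 = -449866935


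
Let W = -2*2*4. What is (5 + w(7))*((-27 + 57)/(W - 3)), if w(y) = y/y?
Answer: -180/19 ≈ -9.4737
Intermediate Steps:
W = -16 (W = -4*4 = -16)
w(y) = 1
(5 + w(7))*((-27 + 57)/(W - 3)) = (5 + 1)*((-27 + 57)/(-16 - 3)) = 6*(30/(-19)) = 6*(30*(-1/19)) = 6*(-30/19) = -180/19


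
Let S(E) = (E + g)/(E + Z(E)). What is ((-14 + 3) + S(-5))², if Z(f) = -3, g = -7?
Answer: 361/4 ≈ 90.250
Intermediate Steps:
S(E) = (-7 + E)/(-3 + E) (S(E) = (E - 7)/(E - 3) = (-7 + E)/(-3 + E))
((-14 + 3) + S(-5))² = ((-14 + 3) + (-7 - 5)/(-3 - 5))² = (-11 - 12/(-8))² = (-11 - ⅛*(-12))² = (-11 + 3/2)² = (-19/2)² = 361/4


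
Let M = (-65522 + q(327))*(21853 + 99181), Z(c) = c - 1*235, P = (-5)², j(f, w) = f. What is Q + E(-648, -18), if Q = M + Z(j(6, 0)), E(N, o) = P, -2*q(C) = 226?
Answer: -7944066794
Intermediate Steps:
q(C) = -113 (q(C) = -½*226 = -113)
P = 25
E(N, o) = 25
Z(c) = -235 + c (Z(c) = c - 235 = -235 + c)
M = -7944066590 (M = (-65522 - 113)*(21853 + 99181) = -65635*121034 = -7944066590)
Q = -7944066819 (Q = -7944066590 + (-235 + 6) = -7944066590 - 229 = -7944066819)
Q + E(-648, -18) = -7944066819 + 25 = -7944066794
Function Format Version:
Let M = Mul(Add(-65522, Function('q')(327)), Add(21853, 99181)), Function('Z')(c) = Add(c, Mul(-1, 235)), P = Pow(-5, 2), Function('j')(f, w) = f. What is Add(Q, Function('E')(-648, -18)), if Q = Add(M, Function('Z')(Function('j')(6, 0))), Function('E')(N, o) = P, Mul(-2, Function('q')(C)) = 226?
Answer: -7944066794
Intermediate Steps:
Function('q')(C) = -113 (Function('q')(C) = Mul(Rational(-1, 2), 226) = -113)
P = 25
Function('E')(N, o) = 25
Function('Z')(c) = Add(-235, c) (Function('Z')(c) = Add(c, -235) = Add(-235, c))
M = -7944066590 (M = Mul(Add(-65522, -113), Add(21853, 99181)) = Mul(-65635, 121034) = -7944066590)
Q = -7944066819 (Q = Add(-7944066590, Add(-235, 6)) = Add(-7944066590, -229) = -7944066819)
Add(Q, Function('E')(-648, -18)) = Add(-7944066819, 25) = -7944066794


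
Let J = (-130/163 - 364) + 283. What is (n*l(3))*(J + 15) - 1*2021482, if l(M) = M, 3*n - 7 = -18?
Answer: -329381798/163 ≈ -2.0207e+6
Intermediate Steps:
n = -11/3 (n = 7/3 + (⅓)*(-18) = 7/3 - 6 = -11/3 ≈ -3.6667)
J = -13333/163 (J = (-130*1/163 - 364) + 283 = (-130/163 - 364) + 283 = -59462/163 + 283 = -13333/163 ≈ -81.797)
(n*l(3))*(J + 15) - 1*2021482 = (-11/3*3)*(-13333/163 + 15) - 1*2021482 = -11*(-10888/163) - 2021482 = 119768/163 - 2021482 = -329381798/163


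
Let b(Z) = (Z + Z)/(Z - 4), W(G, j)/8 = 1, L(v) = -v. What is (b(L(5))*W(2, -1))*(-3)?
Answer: -80/3 ≈ -26.667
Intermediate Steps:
W(G, j) = 8 (W(G, j) = 8*1 = 8)
b(Z) = 2*Z/(-4 + Z) (b(Z) = (2*Z)/(-4 + Z) = 2*Z/(-4 + Z))
(b(L(5))*W(2, -1))*(-3) = ((2*(-1*5)/(-4 - 1*5))*8)*(-3) = ((2*(-5)/(-4 - 5))*8)*(-3) = ((2*(-5)/(-9))*8)*(-3) = ((2*(-5)*(-⅑))*8)*(-3) = ((10/9)*8)*(-3) = (80/9)*(-3) = -80/3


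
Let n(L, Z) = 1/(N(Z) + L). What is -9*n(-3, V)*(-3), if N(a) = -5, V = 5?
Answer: -27/8 ≈ -3.3750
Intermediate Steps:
n(L, Z) = 1/(-5 + L)
-9*n(-3, V)*(-3) = -9/(-5 - 3)*(-3) = -9/(-8)*(-3) = -9*(-1/8)*(-3) = (9/8)*(-3) = -27/8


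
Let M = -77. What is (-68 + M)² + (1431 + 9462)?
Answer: 31918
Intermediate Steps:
(-68 + M)² + (1431 + 9462) = (-68 - 77)² + (1431 + 9462) = (-145)² + 10893 = 21025 + 10893 = 31918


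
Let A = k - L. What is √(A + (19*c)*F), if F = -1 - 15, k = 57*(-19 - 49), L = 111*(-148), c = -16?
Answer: 2*√4354 ≈ 131.97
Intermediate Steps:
L = -16428
k = -3876 (k = 57*(-68) = -3876)
F = -16
A = 12552 (A = -3876 - 1*(-16428) = -3876 + 16428 = 12552)
√(A + (19*c)*F) = √(12552 + (19*(-16))*(-16)) = √(12552 - 304*(-16)) = √(12552 + 4864) = √17416 = 2*√4354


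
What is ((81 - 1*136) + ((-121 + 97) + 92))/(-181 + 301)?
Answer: 13/120 ≈ 0.10833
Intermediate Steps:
((81 - 1*136) + ((-121 + 97) + 92))/(-181 + 301) = ((81 - 136) + (-24 + 92))/120 = (-55 + 68)*(1/120) = 13*(1/120) = 13/120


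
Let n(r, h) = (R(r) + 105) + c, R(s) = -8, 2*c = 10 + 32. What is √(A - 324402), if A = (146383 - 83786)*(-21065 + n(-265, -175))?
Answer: I*√1311543761 ≈ 36215.0*I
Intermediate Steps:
c = 21 (c = (10 + 32)/2 = (½)*42 = 21)
n(r, h) = 118 (n(r, h) = (-8 + 105) + 21 = 97 + 21 = 118)
A = -1311219359 (A = (146383 - 83786)*(-21065 + 118) = 62597*(-20947) = -1311219359)
√(A - 324402) = √(-1311219359 - 324402) = √(-1311543761) = I*√1311543761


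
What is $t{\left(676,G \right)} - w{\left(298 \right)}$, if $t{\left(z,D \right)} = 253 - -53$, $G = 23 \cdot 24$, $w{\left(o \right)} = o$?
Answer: $8$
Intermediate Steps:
$G = 552$
$t{\left(z,D \right)} = 306$ ($t{\left(z,D \right)} = 253 + 53 = 306$)
$t{\left(676,G \right)} - w{\left(298 \right)} = 306 - 298 = 8$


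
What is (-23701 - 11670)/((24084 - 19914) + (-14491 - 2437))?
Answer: 35371/12758 ≈ 2.7725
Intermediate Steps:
(-23701 - 11670)/((24084 - 19914) + (-14491 - 2437)) = -35371/(4170 - 16928) = -35371/(-12758) = -35371*(-1/12758) = 35371/12758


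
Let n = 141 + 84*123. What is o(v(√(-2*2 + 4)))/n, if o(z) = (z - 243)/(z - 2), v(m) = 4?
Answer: -239/20946 ≈ -0.011410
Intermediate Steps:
o(z) = (-243 + z)/(-2 + z)
n = 10473 (n = 141 + 10332 = 10473)
o(v(√(-2*2 + 4)))/n = ((-243 + 4)/(-2 + 4))/10473 = (-239/2)*(1/10473) = ((½)*(-239))*(1/10473) = -239/2*1/10473 = -239/20946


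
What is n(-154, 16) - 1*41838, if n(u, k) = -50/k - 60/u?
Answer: -25773893/616 ≈ -41841.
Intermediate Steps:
n(u, k) = -60/u - 50/k
n(-154, 16) - 1*41838 = (-60/(-154) - 50/16) - 1*41838 = (-60*(-1/154) - 50*1/16) - 41838 = (30/77 - 25/8) - 41838 = -1685/616 - 41838 = -25773893/616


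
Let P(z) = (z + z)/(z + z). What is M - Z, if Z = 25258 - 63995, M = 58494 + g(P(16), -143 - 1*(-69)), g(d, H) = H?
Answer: 97157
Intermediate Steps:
P(z) = 1 (P(z) = (2*z)/((2*z)) = (2*z)*(1/(2*z)) = 1)
M = 58420 (M = 58494 + (-143 - 1*(-69)) = 58494 + (-143 + 69) = 58494 - 74 = 58420)
Z = -38737
M - Z = 58420 - 1*(-38737) = 58420 + 38737 = 97157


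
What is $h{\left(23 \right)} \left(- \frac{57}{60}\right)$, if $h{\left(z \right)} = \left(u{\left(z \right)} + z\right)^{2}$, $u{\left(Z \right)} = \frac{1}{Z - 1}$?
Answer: $- \frac{4883931}{9680} \approx -504.54$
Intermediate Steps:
$u{\left(Z \right)} = \frac{1}{-1 + Z}$
$h{\left(z \right)} = \left(z + \frac{1}{-1 + z}\right)^{2}$ ($h{\left(z \right)} = \left(\frac{1}{-1 + z} + z\right)^{2} = \left(z + \frac{1}{-1 + z}\right)^{2}$)
$h{\left(23 \right)} \left(- \frac{57}{60}\right) = \left(23 + \frac{1}{-1 + 23}\right)^{2} \left(- \frac{57}{60}\right) = \left(23 + \frac{1}{22}\right)^{2} \left(\left(-57\right) \frac{1}{60}\right) = \left(23 + \frac{1}{22}\right)^{2} \left(- \frac{19}{20}\right) = \left(\frac{507}{22}\right)^{2} \left(- \frac{19}{20}\right) = \frac{257049}{484} \left(- \frac{19}{20}\right) = - \frac{4883931}{9680}$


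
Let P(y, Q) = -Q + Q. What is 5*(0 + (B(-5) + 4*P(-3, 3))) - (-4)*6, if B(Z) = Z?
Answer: -1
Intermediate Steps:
P(y, Q) = 0
5*(0 + (B(-5) + 4*P(-3, 3))) - (-4)*6 = 5*(0 + (-5 + 4*0)) - (-4)*6 = 5*(0 + (-5 + 0)) - 1*(-24) = 5*(0 - 5) + 24 = 5*(-5) + 24 = -25 + 24 = -1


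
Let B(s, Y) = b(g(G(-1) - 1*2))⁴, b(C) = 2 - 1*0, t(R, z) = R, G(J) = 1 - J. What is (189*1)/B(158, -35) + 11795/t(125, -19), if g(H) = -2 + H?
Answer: 42469/400 ≈ 106.17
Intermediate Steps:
b(C) = 2 (b(C) = 2 + 0 = 2)
B(s, Y) = 16 (B(s, Y) = 2⁴ = 16)
(189*1)/B(158, -35) + 11795/t(125, -19) = (189*1)/16 + 11795/125 = 189*(1/16) + 11795*(1/125) = 189/16 + 2359/25 = 42469/400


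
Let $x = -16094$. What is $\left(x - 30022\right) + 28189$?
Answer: $-17927$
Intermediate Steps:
$\left(x - 30022\right) + 28189 = \left(-16094 - 30022\right) + 28189 = -46116 + 28189 = -17927$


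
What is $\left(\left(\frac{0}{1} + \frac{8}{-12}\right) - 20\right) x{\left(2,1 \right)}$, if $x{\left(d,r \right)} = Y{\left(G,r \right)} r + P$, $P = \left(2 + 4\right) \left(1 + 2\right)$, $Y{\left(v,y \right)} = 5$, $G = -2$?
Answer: $- \frac{1426}{3} \approx -475.33$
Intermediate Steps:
$P = 18$ ($P = 6 \cdot 3 = 18$)
$x{\left(d,r \right)} = 18 + 5 r$ ($x{\left(d,r \right)} = 5 r + 18 = 18 + 5 r$)
$\left(\left(\frac{0}{1} + \frac{8}{-12}\right) - 20\right) x{\left(2,1 \right)} = \left(\left(\frac{0}{1} + \frac{8}{-12}\right) - 20\right) \left(18 + 5 \cdot 1\right) = \left(\left(0 \cdot 1 + 8 \left(- \frac{1}{12}\right)\right) - 20\right) \left(18 + 5\right) = \left(\left(0 - \frac{2}{3}\right) - 20\right) 23 = \left(- \frac{2}{3} - 20\right) 23 = \left(- \frac{62}{3}\right) 23 = - \frac{1426}{3}$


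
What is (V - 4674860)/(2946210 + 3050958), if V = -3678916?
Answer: -174037/124941 ≈ -1.3930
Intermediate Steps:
(V - 4674860)/(2946210 + 3050958) = (-3678916 - 4674860)/(2946210 + 3050958) = -8353776/5997168 = -8353776*1/5997168 = -174037/124941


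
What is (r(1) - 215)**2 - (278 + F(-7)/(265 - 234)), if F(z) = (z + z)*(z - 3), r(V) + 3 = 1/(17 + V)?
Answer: 474250207/10044 ≈ 47217.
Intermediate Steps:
r(V) = -3 + 1/(17 + V)
F(z) = 2*z*(-3 + z) (F(z) = (2*z)*(-3 + z) = 2*z*(-3 + z))
(r(1) - 215)**2 - (278 + F(-7)/(265 - 234)) = ((-50 - 3*1)/(17 + 1) - 215)**2 - (278 + (2*(-7)*(-3 - 7))/(265 - 234)) = ((-50 - 3)/18 - 215)**2 - (278 + (2*(-7)*(-10))/31) = ((1/18)*(-53) - 215)**2 - (278 + (1/31)*140) = (-53/18 - 215)**2 - (278 + 140/31) = (-3923/18)**2 - 1*8758/31 = 15389929/324 - 8758/31 = 474250207/10044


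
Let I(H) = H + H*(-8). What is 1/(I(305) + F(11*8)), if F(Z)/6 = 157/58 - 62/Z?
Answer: -638/1354465 ≈ -0.00047103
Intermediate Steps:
F(Z) = 471/29 - 372/Z (F(Z) = 6*(157/58 - 62/Z) = 471/29 - 372/Z)
I(H) = -7*H (I(H) = H - 8*H = -7*H)
1/(I(305) + F(11*8)) = 1/(-7*305 + (471/29 - 372/(11*8))) = 1/(-2135 + (471/29 - 372/88)) = 1/(-2135 + (471/29 - 372*1/88)) = 1/(-2135 + (471/29 - 93/22)) = 1/(-2135 + 7665/638) = 1/(-1354465/638) = -638/1354465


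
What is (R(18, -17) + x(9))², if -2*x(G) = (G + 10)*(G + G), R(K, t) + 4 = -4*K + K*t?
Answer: 305809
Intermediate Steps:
R(K, t) = -4 - 4*K + K*t (R(K, t) = -4 + (-4*K + K*t) = -4 - 4*K + K*t)
x(G) = -G*(10 + G) (x(G) = -(G + 10)*(G + G)/2 = -(10 + G)*2*G/2 = -G*(10 + G))
(R(18, -17) + x(9))² = ((-4 - 4*18 + 18*(-17)) - 1*9*(10 + 9))² = ((-4 - 72 - 306) - 1*9*19)² = (-382 - 171)² = (-553)² = 305809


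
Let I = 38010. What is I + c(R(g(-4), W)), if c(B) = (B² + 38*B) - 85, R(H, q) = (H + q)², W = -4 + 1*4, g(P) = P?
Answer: 38789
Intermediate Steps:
W = 0 (W = -4 + 4 = 0)
c(B) = -85 + B² + 38*B
I + c(R(g(-4), W)) = 38010 + (-85 + ((-4 + 0)²)² + 38*(-4 + 0)²) = 38010 + (-85 + ((-4)²)² + 38*(-4)²) = 38010 + (-85 + 16² + 38*16) = 38010 + (-85 + 256 + 608) = 38010 + 779 = 38789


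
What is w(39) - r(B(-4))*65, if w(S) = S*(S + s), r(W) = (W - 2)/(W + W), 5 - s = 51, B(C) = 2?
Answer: -273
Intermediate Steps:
s = -46 (s = 5 - 1*51 = 5 - 51 = -46)
r(W) = (-2 + W)/(2*W) (r(W) = (-2 + W)/((2*W)) = (-2 + W)*(1/(2*W)) = (-2 + W)/(2*W))
w(S) = S*(-46 + S) (w(S) = S*(S - 46) = S*(-46 + S))
w(39) - r(B(-4))*65 = 39*(-46 + 39) - (½)*(-2 + 2)/2*65 = 39*(-7) - (½)*(½)*0*65 = -273 - 0*65 = -273 - 1*0 = -273 + 0 = -273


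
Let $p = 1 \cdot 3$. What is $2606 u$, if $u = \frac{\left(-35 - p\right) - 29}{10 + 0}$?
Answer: $- \frac{87301}{5} \approx -17460.0$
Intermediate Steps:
$p = 3$
$u = - \frac{67}{10}$ ($u = \frac{\left(-35 - 3\right) - 29}{10 + 0} = \frac{\left(-35 - 3\right) - 29}{10} = \left(-38 - 29\right) \frac{1}{10} = \left(-67\right) \frac{1}{10} = - \frac{67}{10} \approx -6.7$)
$2606 u = 2606 \left(- \frac{67}{10}\right) = - \frac{87301}{5}$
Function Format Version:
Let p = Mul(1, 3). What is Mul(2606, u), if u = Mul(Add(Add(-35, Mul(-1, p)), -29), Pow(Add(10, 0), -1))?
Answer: Rational(-87301, 5) ≈ -17460.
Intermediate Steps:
p = 3
u = Rational(-67, 10) (u = Mul(Add(Add(-35, Mul(-1, 3)), -29), Pow(Add(10, 0), -1)) = Mul(Add(Add(-35, -3), -29), Pow(10, -1)) = Mul(Add(-38, -29), Rational(1, 10)) = Mul(-67, Rational(1, 10)) = Rational(-67, 10) ≈ -6.7000)
Mul(2606, u) = Mul(2606, Rational(-67, 10)) = Rational(-87301, 5)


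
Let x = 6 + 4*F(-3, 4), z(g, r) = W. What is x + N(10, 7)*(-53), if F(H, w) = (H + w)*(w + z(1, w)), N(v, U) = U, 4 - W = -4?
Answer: -317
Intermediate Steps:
W = 8 (W = 4 - 1*(-4) = 4 + 4 = 8)
z(g, r) = 8
F(H, w) = (8 + w)*(H + w) (F(H, w) = (H + w)*(w + 8) = (H + w)*(8 + w) = (8 + w)*(H + w))
x = 54 (x = 6 + 4*(4**2 + 8*(-3) + 8*4 - 3*4) = 6 + 4*(16 - 24 + 32 - 12) = 6 + 4*12 = 6 + 48 = 54)
x + N(10, 7)*(-53) = 54 + 7*(-53) = 54 - 371 = -317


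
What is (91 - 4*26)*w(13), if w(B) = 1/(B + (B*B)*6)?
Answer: -1/79 ≈ -0.012658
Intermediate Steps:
w(B) = 1/(B + 6*B**2) (w(B) = 1/(B + B**2*6) = 1/(B + 6*B**2))
(91 - 4*26)*w(13) = (91 - 4*26)*(1/(13*(1 + 6*13))) = (91 - 104)*(1/(13*(1 + 78))) = -1/79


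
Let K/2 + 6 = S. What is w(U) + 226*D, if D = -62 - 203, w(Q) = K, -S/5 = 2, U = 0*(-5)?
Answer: -59922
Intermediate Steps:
U = 0
S = -10 (S = -5*2 = -10)
K = -32 (K = -12 + 2*(-10) = -12 - 20 = -32)
w(Q) = -32
D = -265
w(U) + 226*D = -32 + 226*(-265) = -32 - 59890 = -59922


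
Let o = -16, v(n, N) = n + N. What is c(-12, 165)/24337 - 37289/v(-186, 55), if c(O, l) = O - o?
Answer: 907502917/3188147 ≈ 284.65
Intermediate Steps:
v(n, N) = N + n
c(O, l) = 16 + O (c(O, l) = O - 1*(-16) = O + 16 = 16 + O)
c(-12, 165)/24337 - 37289/v(-186, 55) = (16 - 12)/24337 - 37289/(55 - 186) = 4*(1/24337) - 37289/(-131) = 4/24337 - 37289*(-1/131) = 4/24337 + 37289/131 = 907502917/3188147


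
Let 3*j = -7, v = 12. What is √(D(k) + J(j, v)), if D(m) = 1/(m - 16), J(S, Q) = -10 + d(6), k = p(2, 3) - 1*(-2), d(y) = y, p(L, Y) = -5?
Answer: I*√1463/19 ≈ 2.0131*I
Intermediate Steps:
j = -7/3 (j = (⅓)*(-7) = -7/3 ≈ -2.3333)
k = -3 (k = -5 - 1*(-2) = -5 + 2 = -3)
J(S, Q) = -4 (J(S, Q) = -10 + 6 = -4)
D(m) = 1/(-16 + m)
√(D(k) + J(j, v)) = √(1/(-16 - 3) - 4) = √(1/(-19) - 4) = √(-1/19 - 4) = √(-77/19) = I*√1463/19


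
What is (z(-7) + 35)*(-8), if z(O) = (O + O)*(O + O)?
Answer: -1848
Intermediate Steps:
z(O) = 4*O² (z(O) = (2*O)*(2*O) = 4*O²)
(z(-7) + 35)*(-8) = (4*(-7)² + 35)*(-8) = (4*49 + 35)*(-8) = (196 + 35)*(-8) = 231*(-8) = -1848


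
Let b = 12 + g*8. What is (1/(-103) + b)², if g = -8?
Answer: 28697449/10609 ≈ 2705.0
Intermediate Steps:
b = -52 (b = 12 - 8*8 = 12 - 64 = -52)
(1/(-103) + b)² = (1/(-103) - 52)² = (-1/103 - 52)² = (-5357/103)² = 28697449/10609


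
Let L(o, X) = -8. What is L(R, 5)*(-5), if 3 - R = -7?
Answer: 40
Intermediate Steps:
R = 10 (R = 3 - 1*(-7) = 3 + 7 = 10)
L(R, 5)*(-5) = -8*(-5) = 40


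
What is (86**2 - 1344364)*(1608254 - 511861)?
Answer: -1465842356424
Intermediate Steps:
(86**2 - 1344364)*(1608254 - 511861) = (7396 - 1344364)*1096393 = -1336968*1096393 = -1465842356424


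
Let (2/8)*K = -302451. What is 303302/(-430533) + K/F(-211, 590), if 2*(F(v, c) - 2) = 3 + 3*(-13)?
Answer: 130213923175/1722132 ≈ 75612.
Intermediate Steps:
K = -1209804 (K = 4*(-302451) = -1209804)
F(v, c) = -16 (F(v, c) = 2 + (3 + 3*(-13))/2 = 2 + (3 - 39)/2 = 2 + (½)*(-36) = 2 - 18 = -16)
303302/(-430533) + K/F(-211, 590) = 303302/(-430533) - 1209804/(-16) = 303302*(-1/430533) - 1209804*(-1/16) = -303302/430533 + 302451/4 = 130213923175/1722132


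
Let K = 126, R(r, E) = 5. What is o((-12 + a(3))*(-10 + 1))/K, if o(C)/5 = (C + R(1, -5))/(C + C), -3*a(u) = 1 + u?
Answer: 125/6048 ≈ 0.020668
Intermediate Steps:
a(u) = -1/3 - u/3 (a(u) = -(1 + u)/3 = -1/3 - u/3)
o(C) = 5*(5 + C)/(2*C) (o(C) = 5*((C + 5)/(C + C)) = 5*((5 + C)/((2*C))) = 5*((5 + C)*(1/(2*C))) = 5*((5 + C)/(2*C)) = 5*(5 + C)/(2*C))
o((-12 + a(3))*(-10 + 1))/K = (5*(5 + (-12 + (-1/3 - 1/3*3))*(-10 + 1))/(2*(((-12 + (-1/3 - 1/3*3))*(-10 + 1)))))/126 = (5*(5 + (-12 + (-1/3 - 1))*(-9))/(2*(((-12 + (-1/3 - 1))*(-9)))))*(1/126) = (5*(5 + (-12 - 4/3)*(-9))/(2*(((-12 - 4/3)*(-9)))))*(1/126) = (5*(5 - 40/3*(-9))/(2*((-40/3*(-9)))))*(1/126) = ((5/2)*(5 + 120)/120)*(1/126) = ((5/2)*(1/120)*125)*(1/126) = (125/48)*(1/126) = 125/6048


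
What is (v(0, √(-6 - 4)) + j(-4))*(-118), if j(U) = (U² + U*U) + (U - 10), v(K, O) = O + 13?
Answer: -3658 - 118*I*√10 ≈ -3658.0 - 373.15*I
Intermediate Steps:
v(K, O) = 13 + O
j(U) = -10 + U + 2*U² (j(U) = (U² + U²) + (-10 + U) = 2*U² + (-10 + U) = -10 + U + 2*U²)
(v(0, √(-6 - 4)) + j(-4))*(-118) = ((13 + √(-6 - 4)) + (-10 - 4 + 2*(-4)²))*(-118) = ((13 + √(-10)) + (-10 - 4 + 2*16))*(-118) = ((13 + I*√10) + (-10 - 4 + 32))*(-118) = ((13 + I*√10) + 18)*(-118) = (31 + I*√10)*(-118) = -3658 - 118*I*√10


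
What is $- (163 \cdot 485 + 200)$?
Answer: $-79255$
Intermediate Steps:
$- (163 \cdot 485 + 200) = - (79055 + 200) = \left(-1\right) 79255 = -79255$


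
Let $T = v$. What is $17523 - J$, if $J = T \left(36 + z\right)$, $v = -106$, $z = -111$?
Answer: $9573$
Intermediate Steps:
$T = -106$
$J = 7950$ ($J = - 106 \left(36 - 111\right) = \left(-106\right) \left(-75\right) = 7950$)
$17523 - J = 17523 - 7950 = 9573$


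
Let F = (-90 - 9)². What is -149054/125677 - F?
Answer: -1231909331/125677 ≈ -9802.2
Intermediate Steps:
F = 9801 (F = (-99)² = 9801)
-149054/125677 - F = -149054/125677 - 1*9801 = -149054*1/125677 - 9801 = -149054/125677 - 9801 = -1231909331/125677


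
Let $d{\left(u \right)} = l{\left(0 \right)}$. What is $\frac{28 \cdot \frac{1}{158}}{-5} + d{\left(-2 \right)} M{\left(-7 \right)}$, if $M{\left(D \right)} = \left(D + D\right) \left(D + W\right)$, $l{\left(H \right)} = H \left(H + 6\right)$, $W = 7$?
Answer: $- \frac{14}{395} \approx -0.035443$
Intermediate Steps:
$l{\left(H \right)} = H \left(6 + H\right)$
$M{\left(D \right)} = 2 D \left(7 + D\right)$ ($M{\left(D \right)} = \left(D + D\right) \left(D + 7\right) = 2 D \left(7 + D\right)$)
$d{\left(u \right)} = 0$ ($d{\left(u \right)} = 0 \left(6 + 0\right) = 0 \cdot 6 = 0$)
$\frac{28 \cdot \frac{1}{158}}{-5} + d{\left(-2 \right)} M{\left(-7 \right)} = \frac{28 \cdot \frac{1}{158}}{-5} + 0 \cdot 2 \left(-7\right) \left(7 - 7\right) = 28 \cdot \frac{1}{158} \left(- \frac{1}{5}\right) + 0 \cdot 2 \left(-7\right) 0 = \frac{14}{79} \left(- \frac{1}{5}\right) + 0 \cdot 0 = - \frac{14}{395} + 0 = - \frac{14}{395}$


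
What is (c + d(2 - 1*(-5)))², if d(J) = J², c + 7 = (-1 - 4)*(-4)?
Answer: 3844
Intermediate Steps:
c = 13 (c = -7 + (-1 - 4)*(-4) = -7 - 5*(-4) = -7 + 20 = 13)
(c + d(2 - 1*(-5)))² = (13 + (2 - 1*(-5))²)² = (13 + (2 + 5)²)² = (13 + 7²)² = (13 + 49)² = 62² = 3844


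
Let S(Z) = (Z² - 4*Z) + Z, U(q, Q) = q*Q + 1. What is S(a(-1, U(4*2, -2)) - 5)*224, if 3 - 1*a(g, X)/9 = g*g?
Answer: 29120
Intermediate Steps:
U(q, Q) = 1 + Q*q (U(q, Q) = Q*q + 1 = 1 + Q*q)
a(g, X) = 27 - 9*g² (a(g, X) = 27 - 9*g*g = 27 - 9*g²)
S(Z) = Z² - 3*Z
S(a(-1, U(4*2, -2)) - 5)*224 = (((27 - 9*(-1)²) - 5)*(-3 + ((27 - 9*(-1)²) - 5)))*224 = (((27 - 9*1) - 5)*(-3 + ((27 - 9*1) - 5)))*224 = (((27 - 9) - 5)*(-3 + ((27 - 9) - 5)))*224 = ((18 - 5)*(-3 + (18 - 5)))*224 = (13*(-3 + 13))*224 = (13*10)*224 = 130*224 = 29120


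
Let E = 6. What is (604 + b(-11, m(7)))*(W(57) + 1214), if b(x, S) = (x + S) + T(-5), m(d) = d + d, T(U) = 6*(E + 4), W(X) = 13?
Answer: 818409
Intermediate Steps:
T(U) = 60 (T(U) = 6*(6 + 4) = 6*10 = 60)
m(d) = 2*d
b(x, S) = 60 + S + x (b(x, S) = (x + S) + 60 = (S + x) + 60 = 60 + S + x)
(604 + b(-11, m(7)))*(W(57) + 1214) = (604 + (60 + 2*7 - 11))*(13 + 1214) = (604 + (60 + 14 - 11))*1227 = (604 + 63)*1227 = 667*1227 = 818409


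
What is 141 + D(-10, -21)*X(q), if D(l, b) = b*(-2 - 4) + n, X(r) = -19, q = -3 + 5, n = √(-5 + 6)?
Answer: -2272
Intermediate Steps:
n = 1 (n = √1 = 1)
q = 2
D(l, b) = 1 - 6*b (D(l, b) = b*(-2 - 4) + 1 = b*(-6) + 1 = -6*b + 1 = 1 - 6*b)
141 + D(-10, -21)*X(q) = 141 + (1 - 6*(-21))*(-19) = 141 + (1 + 126)*(-19) = 141 + 127*(-19) = 141 - 2413 = -2272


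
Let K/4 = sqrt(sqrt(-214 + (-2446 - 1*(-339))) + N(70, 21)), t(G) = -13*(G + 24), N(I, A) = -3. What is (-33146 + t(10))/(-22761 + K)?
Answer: 33588/(22761 - 4*sqrt(-3 + I*sqrt(2321))) ≈ 1.4769 + 0.0013152*I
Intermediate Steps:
t(G) = -312 - 13*G (t(G) = -13*(24 + G) = -312 - 13*G)
K = 4*sqrt(-3 + I*sqrt(2321)) (K = 4*sqrt(sqrt(-214 + (-2446 - 1*(-339))) - 3) = 4*sqrt(sqrt(-214 + (-2446 + 339)) - 3) = 4*sqrt(sqrt(-214 - 2107) - 3) = 4*sqrt(sqrt(-2321) - 3) = 4*sqrt(I*sqrt(2321) - 3) = 4*sqrt(-3 + I*sqrt(2321)) ≈ 19.031 + 20.252*I)
(-33146 + t(10))/(-22761 + K) = (-33146 + (-312 - 13*10))/(-22761 + 4*sqrt(-3 + I*sqrt(2321))) = (-33146 + (-312 - 130))/(-22761 + 4*sqrt(-3 + I*sqrt(2321))) = (-33146 - 442)/(-22761 + 4*sqrt(-3 + I*sqrt(2321))) = -33588/(-22761 + 4*sqrt(-3 + I*sqrt(2321)))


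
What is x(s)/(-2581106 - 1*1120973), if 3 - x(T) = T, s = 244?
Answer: 241/3702079 ≈ 6.5099e-5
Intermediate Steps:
x(T) = 3 - T
x(s)/(-2581106 - 1*1120973) = (3 - 1*244)/(-2581106 - 1*1120973) = (3 - 244)/(-2581106 - 1120973) = -241/(-3702079) = -241*(-1/3702079) = 241/3702079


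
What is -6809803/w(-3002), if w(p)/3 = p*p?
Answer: -6809803/27036012 ≈ -0.25188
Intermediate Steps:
w(p) = 3*p² (w(p) = 3*(p*p) = 3*p²)
-6809803/w(-3002) = -6809803/(3*(-3002)²) = -6809803/(3*9012004) = -6809803/27036012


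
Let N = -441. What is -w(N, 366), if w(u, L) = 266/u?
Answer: 38/63 ≈ 0.60317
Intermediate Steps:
-w(N, 366) = -266/(-441) = -266*(-1)/441 = -1*(-38/63) = 38/63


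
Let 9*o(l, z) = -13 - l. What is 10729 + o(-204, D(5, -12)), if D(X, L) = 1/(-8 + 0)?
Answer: 96752/9 ≈ 10750.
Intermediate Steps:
D(X, L) = -⅛ (D(X, L) = 1/(-8) = -⅛)
o(l, z) = -13/9 - l/9 (o(l, z) = (-13 - l)/9 = -13/9 - l/9)
10729 + o(-204, D(5, -12)) = 10729 + (-13/9 - ⅑*(-204)) = 10729 + (-13/9 + 68/3) = 10729 + 191/9 = 96752/9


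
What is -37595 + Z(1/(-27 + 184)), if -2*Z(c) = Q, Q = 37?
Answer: -75227/2 ≈ -37614.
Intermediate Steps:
Z(c) = -37/2 (Z(c) = -1/2*37 = -37/2)
-37595 + Z(1/(-27 + 184)) = -37595 - 37/2 = -75227/2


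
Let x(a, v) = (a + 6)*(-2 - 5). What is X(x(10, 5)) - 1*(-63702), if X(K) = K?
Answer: 63590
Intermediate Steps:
x(a, v) = -42 - 7*a (x(a, v) = (6 + a)*(-7) = -42 - 7*a)
X(x(10, 5)) - 1*(-63702) = (-42 - 7*10) - 1*(-63702) = (-42 - 70) + 63702 = -112 + 63702 = 63590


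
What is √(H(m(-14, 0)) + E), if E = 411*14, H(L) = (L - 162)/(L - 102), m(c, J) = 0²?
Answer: √1663365/17 ≈ 75.866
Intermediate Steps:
m(c, J) = 0
H(L) = (-162 + L)/(-102 + L)
E = 5754
√(H(m(-14, 0)) + E) = √((-162 + 0)/(-102 + 0) + 5754) = √(-162/(-102) + 5754) = √(-1/102*(-162) + 5754) = √(27/17 + 5754) = √(97845/17) = √1663365/17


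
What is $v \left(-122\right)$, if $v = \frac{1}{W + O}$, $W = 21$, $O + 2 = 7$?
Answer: $- \frac{61}{13} \approx -4.6923$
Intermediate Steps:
$O = 5$ ($O = -2 + 7 = 5$)
$v = \frac{1}{26}$ ($v = \frac{1}{21 + 5} = \frac{1}{26} \approx 0.038462$)
$v \left(-122\right) = \frac{1}{26} \left(-122\right) = - \frac{61}{13}$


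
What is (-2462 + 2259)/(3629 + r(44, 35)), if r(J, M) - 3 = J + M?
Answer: -203/3711 ≈ -0.054702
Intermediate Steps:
r(J, M) = 3 + J + M (r(J, M) = 3 + (J + M) = 3 + J + M)
(-2462 + 2259)/(3629 + r(44, 35)) = (-2462 + 2259)/(3629 + (3 + 44 + 35)) = -203/(3629 + 82) = -203/3711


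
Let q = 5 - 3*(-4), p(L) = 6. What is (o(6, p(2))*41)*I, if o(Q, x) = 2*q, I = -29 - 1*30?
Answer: -82246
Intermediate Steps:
q = 17 (q = 5 + 12 = 17)
I = -59 (I = -29 - 30 = -59)
o(Q, x) = 34 (o(Q, x) = 2*17 = 34)
(o(6, p(2))*41)*I = (34*41)*(-59) = 1394*(-59) = -82246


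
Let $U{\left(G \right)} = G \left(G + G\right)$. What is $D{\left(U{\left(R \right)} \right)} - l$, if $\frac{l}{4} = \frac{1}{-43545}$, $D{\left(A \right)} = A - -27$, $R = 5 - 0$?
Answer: $\frac{3352969}{43545} \approx 77.0$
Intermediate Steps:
$R = 5$ ($R = 5 + 0 = 5$)
$U{\left(G \right)} = 2 G^{2}$ ($U{\left(G \right)} = G 2 G = 2 G^{2}$)
$D{\left(A \right)} = 27 + A$ ($D{\left(A \right)} = A + 27 = 27 + A$)
$l = - \frac{4}{43545}$ ($l = \frac{4}{-43545} = 4 \left(- \frac{1}{43545}\right) = - \frac{4}{43545} \approx -9.1859 \cdot 10^{-5}$)
$D{\left(U{\left(R \right)} \right)} - l = \left(27 + 2 \cdot 5^{2}\right) - - \frac{4}{43545} = \left(27 + 2 \cdot 25\right) + \frac{4}{43545} = \left(27 + 50\right) + \frac{4}{43545} = 77 + \frac{4}{43545} = \frac{3352969}{43545}$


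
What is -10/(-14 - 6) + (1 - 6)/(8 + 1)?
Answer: -1/18 ≈ -0.055556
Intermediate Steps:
-10/(-14 - 6) + (1 - 6)/(8 + 1) = -10/(-20) - 5/9 = -1/20*(-10) - 5*1/9 = 1/2 - 5/9 = -1/18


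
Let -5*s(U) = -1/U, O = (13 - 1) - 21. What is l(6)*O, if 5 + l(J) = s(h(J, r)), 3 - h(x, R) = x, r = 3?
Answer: 228/5 ≈ 45.600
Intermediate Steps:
h(x, R) = 3 - x
O = -9 (O = 12 - 21 = -9)
s(U) = 1/(5*U) (s(U) = -(-1)/(5*U) = 1/(5*U))
l(J) = -5 + 1/(5*(3 - J))
l(6)*O = ((74 - 25*6)/(5*(-3 + 6)))*(-9) = ((⅕)*(74 - 150)/3)*(-9) = ((⅕)*(⅓)*(-76))*(-9) = -76/15*(-9) = 228/5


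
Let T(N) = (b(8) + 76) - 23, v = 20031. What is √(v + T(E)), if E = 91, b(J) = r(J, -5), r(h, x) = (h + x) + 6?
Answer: √20093 ≈ 141.75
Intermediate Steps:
r(h, x) = 6 + h + x
b(J) = 1 + J (b(J) = 6 + J - 5 = 1 + J)
T(N) = 62 (T(N) = ((1 + 8) + 76) - 23 = (9 + 76) - 23 = 85 - 23 = 62)
√(v + T(E)) = √(20031 + 62) = √20093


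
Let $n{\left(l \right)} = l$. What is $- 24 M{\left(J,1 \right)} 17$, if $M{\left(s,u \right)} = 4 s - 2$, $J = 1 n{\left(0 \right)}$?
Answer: $816$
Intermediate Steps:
$J = 0$ ($J = 1 \cdot 0 = 0$)
$M{\left(s,u \right)} = -2 + 4 s$
$- 24 M{\left(J,1 \right)} 17 = - 24 \left(-2 + 4 \cdot 0\right) 17 = - 24 \left(-2 + 0\right) 17 = \left(-24\right) \left(-2\right) 17 = 48 \cdot 17 = 816$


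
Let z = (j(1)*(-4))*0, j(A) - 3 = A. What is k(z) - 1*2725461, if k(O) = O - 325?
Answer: -2725786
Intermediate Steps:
j(A) = 3 + A
z = 0 (z = ((3 + 1)*(-4))*0 = (4*(-4))*0 = -16*0 = 0)
k(O) = -325 + O
k(z) - 1*2725461 = (-325 + 0) - 1*2725461 = -325 - 2725461 = -2725786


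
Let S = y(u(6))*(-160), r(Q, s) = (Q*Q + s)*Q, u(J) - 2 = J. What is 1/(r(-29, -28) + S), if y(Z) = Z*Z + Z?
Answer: -1/35097 ≈ -2.8492e-5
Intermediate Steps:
u(J) = 2 + J
y(Z) = Z + Z² (y(Z) = Z² + Z = Z + Z²)
r(Q, s) = Q*(s + Q²) (r(Q, s) = (Q² + s)*Q = (s + Q²)*Q = Q*(s + Q²))
S = -11520 (S = ((2 + 6)*(1 + (2 + 6)))*(-160) = (8*(1 + 8))*(-160) = (8*9)*(-160) = 72*(-160) = -11520)
1/(r(-29, -28) + S) = 1/(-29*(-28 + (-29)²) - 11520) = 1/(-29*(-28 + 841) - 11520) = 1/(-29*813 - 11520) = 1/(-23577 - 11520) = 1/(-35097) = -1/35097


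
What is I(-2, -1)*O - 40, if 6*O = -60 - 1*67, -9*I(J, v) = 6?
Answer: -233/9 ≈ -25.889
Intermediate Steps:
I(J, v) = -2/3 (I(J, v) = -1/9*6 = -2/3)
O = -127/6 (O = (-60 - 1*67)/6 = (-60 - 67)/6 = (1/6)*(-127) = -127/6 ≈ -21.167)
I(-2, -1)*O - 40 = -2/3*(-127/6) - 40 = 127/9 - 40 = -233/9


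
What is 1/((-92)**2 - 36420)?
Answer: -1/27956 ≈ -3.5770e-5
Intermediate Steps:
1/((-92)**2 - 36420) = 1/(8464 - 36420) = 1/(-27956) = -1/27956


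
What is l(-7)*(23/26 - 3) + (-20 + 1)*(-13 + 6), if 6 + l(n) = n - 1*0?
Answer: 321/2 ≈ 160.50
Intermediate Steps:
l(n) = -6 + n (l(n) = -6 + (n - 1*0) = -6 + (n + 0) = -6 + n)
l(-7)*(23/26 - 3) + (-20 + 1)*(-13 + 6) = (-6 - 7)*(23/26 - 3) + (-20 + 1)*(-13 + 6) = -13*(23*(1/26) - 3) - 19*(-7) = -13*(23/26 - 3) + 133 = -13*(-55/26) + 133 = 55/2 + 133 = 321/2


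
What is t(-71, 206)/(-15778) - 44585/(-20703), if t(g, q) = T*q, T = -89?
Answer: 541515466/163325967 ≈ 3.3156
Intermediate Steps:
t(g, q) = -89*q
t(-71, 206)/(-15778) - 44585/(-20703) = -89*206/(-15778) - 44585/(-20703) = -18334*(-1/15778) - 44585*(-1/20703) = 9167/7889 + 44585/20703 = 541515466/163325967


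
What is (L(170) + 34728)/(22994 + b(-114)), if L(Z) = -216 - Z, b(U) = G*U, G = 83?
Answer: 17171/6766 ≈ 2.5378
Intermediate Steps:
b(U) = 83*U
(L(170) + 34728)/(22994 + b(-114)) = ((-216 - 1*170) + 34728)/(22994 + 83*(-114)) = ((-216 - 170) + 34728)/(22994 - 9462) = (-386 + 34728)/13532 = 34342*(1/13532) = 17171/6766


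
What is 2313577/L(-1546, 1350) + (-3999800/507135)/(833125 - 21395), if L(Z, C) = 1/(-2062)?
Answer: -39276953651768941150/8233133871 ≈ -4.7706e+9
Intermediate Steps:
L(Z, C) = -1/2062
2313577/L(-1546, 1350) + (-3999800/507135)/(833125 - 21395) = 2313577/(-1/2062) + (-3999800/507135)/(833125 - 21395) = 2313577*(-2062) - 3999800*1/507135/811730 = -4770595774 - 799960/101427*1/811730 = -4770595774 - 79996/8233133871 = -39276953651768941150/8233133871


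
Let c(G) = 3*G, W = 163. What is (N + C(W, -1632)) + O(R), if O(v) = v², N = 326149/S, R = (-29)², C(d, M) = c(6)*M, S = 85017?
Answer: 57633775534/85017 ≈ 6.7791e+5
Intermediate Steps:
C(d, M) = 18*M (C(d, M) = (3*6)*M = 18*M)
R = 841
N = 326149/85017 ≈ 3.8363
(N + C(W, -1632)) + O(R) = (326149/85017 + 18*(-1632)) + 841² = (326149/85017 - 29376) + 707281 = -2497133243/85017 + 707281 = 57633775534/85017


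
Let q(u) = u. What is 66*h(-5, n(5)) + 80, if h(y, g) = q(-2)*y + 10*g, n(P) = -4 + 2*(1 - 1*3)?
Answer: -4540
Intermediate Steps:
n(P) = -8 (n(P) = -4 + 2*(1 - 3) = -4 + 2*(-2) = -4 - 4 = -8)
h(y, g) = -2*y + 10*g
66*h(-5, n(5)) + 80 = 66*(-2*(-5) + 10*(-8)) + 80 = 66*(10 - 80) + 80 = 66*(-70) + 80 = -4620 + 80 = -4540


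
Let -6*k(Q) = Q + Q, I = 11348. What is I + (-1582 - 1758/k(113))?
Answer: 1108832/113 ≈ 9812.7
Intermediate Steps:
k(Q) = -Q/3 (k(Q) = -(Q + Q)/6 = -Q/3)
I + (-1582 - 1758/k(113)) = 11348 + (-1582 - 1758/((-⅓*113))) = 11348 + (-1582 - 1758/(-113/3)) = 11348 + (-1582 - 1758*(-3/113)) = 11348 + (-1582 + 5274/113) = 11348 - 173492/113 = 1108832/113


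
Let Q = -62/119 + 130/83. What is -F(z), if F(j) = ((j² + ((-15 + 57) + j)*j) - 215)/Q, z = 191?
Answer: -797755413/10324 ≈ -77272.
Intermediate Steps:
Q = 10324/9877 (Q = -62*1/119 + 130*(1/83) = -62/119 + 130/83 = 10324/9877 ≈ 1.0453)
F(j) = -2123555/10324 + 9877*j²/10324 + 9877*j*(42 + j)/10324 (F(j) = ((j² + ((-15 + 57) + j)*j) - 215)/(10324/9877) = ((j² + (42 + j)*j) - 215)*(9877/10324) = ((j² + j*(42 + j)) - 215)*(9877/10324) = (-215 + j² + j*(42 + j))*(9877/10324) = -2123555/10324 + 9877*j²/10324 + 9877*j*(42 + j)/10324)
-F(z) = -(-2123555/10324 + (9877/5162)*191² + (207417/5162)*191) = -(-2123555/10324 + (9877/5162)*36481 + 39616647/5162) = -(-2123555/10324 + 360322837/5162 + 39616647/5162) = -1*797755413/10324 = -797755413/10324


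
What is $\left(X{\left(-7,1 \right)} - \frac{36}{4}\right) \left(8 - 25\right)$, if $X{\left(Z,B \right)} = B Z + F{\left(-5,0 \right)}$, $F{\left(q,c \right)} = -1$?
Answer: $289$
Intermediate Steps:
$X{\left(Z,B \right)} = -1 + B Z$ ($X{\left(Z,B \right)} = B Z - 1 = -1 + B Z$)
$\left(X{\left(-7,1 \right)} - \frac{36}{4}\right) \left(8 - 25\right) = \left(\left(-1 + 1 \left(-7\right)\right) - \frac{36}{4}\right) \left(8 - 25\right) = \left(\left(-1 - 7\right) - 9\right) \left(8 - 25\right) = \left(-8 - 9\right) \left(-17\right) = \left(-17\right) \left(-17\right) = 289$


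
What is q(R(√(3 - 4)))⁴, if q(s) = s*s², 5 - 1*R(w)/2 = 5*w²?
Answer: 4096000000000000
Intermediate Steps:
R(w) = 10 - 10*w²
q(s) = s³
q(R(√(3 - 4)))⁴ = ((10 - 10*(√(3 - 4))²)³)⁴ = ((10 - 10*(√(-1))²)³)⁴ = ((10 - 10*I²)³)⁴ = ((10 - 10*(-1))³)⁴ = ((10 + 10)³)⁴ = (20³)⁴ = 8000⁴ = 4096000000000000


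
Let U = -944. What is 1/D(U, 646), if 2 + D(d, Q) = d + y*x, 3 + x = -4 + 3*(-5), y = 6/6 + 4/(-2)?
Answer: -1/924 ≈ -0.0010823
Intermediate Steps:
y = -1 (y = 6*(⅙) + 4*(-½) = 1 - 2 = -1)
x = -22 (x = -3 + (-4 + 3*(-5)) = -3 + (-4 - 15) = -3 - 19 = -22)
D(d, Q) = 20 + d (D(d, Q) = -2 + (d - 1*(-22)) = -2 + (d + 22) = -2 + (22 + d) = 20 + d)
1/D(U, 646) = 1/(20 - 944) = 1/(-924) = -1/924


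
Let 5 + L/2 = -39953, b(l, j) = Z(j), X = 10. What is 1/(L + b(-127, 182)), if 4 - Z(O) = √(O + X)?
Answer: -9989/798240944 + √3/798240944 ≈ -1.2512e-5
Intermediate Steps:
Z(O) = 4 - √(10 + O) (Z(O) = 4 - √(O + 10) = 4 - √(10 + O))
b(l, j) = 4 - √(10 + j)
L = -79916 (L = -10 + 2*(-39953) = -10 - 79906 = -79916)
1/(L + b(-127, 182)) = 1/(-79916 + (4 - √(10 + 182))) = 1/(-79916 + (4 - √192)) = 1/(-79916 + (4 - 8*√3)) = 1/(-79912 - 8*√3)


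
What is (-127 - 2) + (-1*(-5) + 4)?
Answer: -120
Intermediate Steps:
(-127 - 2) + (-1*(-5) + 4) = -129 + (5 + 4) = -129 + 9 = -120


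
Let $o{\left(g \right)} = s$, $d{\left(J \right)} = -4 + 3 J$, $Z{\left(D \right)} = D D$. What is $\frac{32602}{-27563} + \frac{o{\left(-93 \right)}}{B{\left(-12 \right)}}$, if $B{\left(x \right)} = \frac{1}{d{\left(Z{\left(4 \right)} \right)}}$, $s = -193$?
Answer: $- \frac{234097598}{27563} \approx -8493.2$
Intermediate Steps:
$Z{\left(D \right)} = D^{2}$
$o{\left(g \right)} = -193$
$B{\left(x \right)} = \frac{1}{44}$ ($B{\left(x \right)} = \frac{1}{-4 + 3 \cdot 4^{2}} = \frac{1}{-4 + 3 \cdot 16} = \frac{1}{-4 + 48} = \frac{1}{44}$)
$\frac{32602}{-27563} + \frac{o{\left(-93 \right)}}{B{\left(-12 \right)}} = \frac{32602}{-27563} - 193 \frac{1}{\frac{1}{44}} = 32602 \left(- \frac{1}{27563}\right) - 8492 = - \frac{32602}{27563} - 8492 = - \frac{234097598}{27563}$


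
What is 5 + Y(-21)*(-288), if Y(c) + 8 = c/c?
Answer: 2021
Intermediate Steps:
Y(c) = -7 (Y(c) = -8 + c/c = -8 + 1 = -7)
5 + Y(-21)*(-288) = 5 - 7*(-288) = 5 + 2016 = 2021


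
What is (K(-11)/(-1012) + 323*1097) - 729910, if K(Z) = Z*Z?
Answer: -34553279/92 ≈ -3.7558e+5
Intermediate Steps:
K(Z) = Z**2
(K(-11)/(-1012) + 323*1097) - 729910 = ((-11)**2/(-1012) + 323*1097) - 729910 = (121*(-1/1012) + 354331) - 729910 = (-11/92 + 354331) - 729910 = 32598441/92 - 729910 = -34553279/92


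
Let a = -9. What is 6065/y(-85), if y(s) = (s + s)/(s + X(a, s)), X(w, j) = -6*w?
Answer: 37603/34 ≈ 1106.0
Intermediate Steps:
y(s) = 2*s/(54 + s) (y(s) = (s + s)/(s - 6*(-9)) = (2*s)/(s + 54) = (2*s)/(54 + s) = 2*s/(54 + s))
6065/y(-85) = 6065/((2*(-85)/(54 - 85))) = 6065/((2*(-85)/(-31))) = 6065/((2*(-85)*(-1/31))) = 6065/(170/31) = 6065*(31/170) = 37603/34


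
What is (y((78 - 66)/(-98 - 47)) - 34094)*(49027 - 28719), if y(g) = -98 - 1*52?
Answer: -695427152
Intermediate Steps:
y(g) = -150 (y(g) = -98 - 52 = -150)
(y((78 - 66)/(-98 - 47)) - 34094)*(49027 - 28719) = (-150 - 34094)*(49027 - 28719) = -34244*20308 = -695427152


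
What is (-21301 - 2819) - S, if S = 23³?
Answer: -36287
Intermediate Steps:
S = 12167
(-21301 - 2819) - S = (-21301 - 2819) - 1*12167 = -24120 - 12167 = -36287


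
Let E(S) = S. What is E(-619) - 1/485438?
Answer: -300486123/485438 ≈ -619.00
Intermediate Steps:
E(-619) - 1/485438 = -619 - 1/485438 = -300486123/485438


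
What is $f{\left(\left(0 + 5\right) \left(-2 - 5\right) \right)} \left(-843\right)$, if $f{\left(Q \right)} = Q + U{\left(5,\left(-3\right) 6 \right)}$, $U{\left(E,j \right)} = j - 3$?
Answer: $47208$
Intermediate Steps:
$U{\left(E,j \right)} = -3 + j$ ($U{\left(E,j \right)} = j - 3 = -3 + j$)
$f{\left(Q \right)} = -21 + Q$ ($f{\left(Q \right)} = Q - 21 = -21 + Q$)
$f{\left(\left(0 + 5\right) \left(-2 - 5\right) \right)} \left(-843\right) = \left(-21 + \left(0 + 5\right) \left(-2 - 5\right)\right) \left(-843\right) = \left(-21 + 5 \left(-7\right)\right) \left(-843\right) = \left(-21 - 35\right) \left(-843\right) = \left(-56\right) \left(-843\right) = 47208$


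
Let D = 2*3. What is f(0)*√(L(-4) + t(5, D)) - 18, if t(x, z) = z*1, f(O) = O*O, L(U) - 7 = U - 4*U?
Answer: -18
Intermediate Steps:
L(U) = 7 - 3*U (L(U) = 7 + (U - 4*U) = 7 - 3*U)
f(O) = O²
D = 6
t(x, z) = z
f(0)*√(L(-4) + t(5, D)) - 18 = 0²*√((7 - 3*(-4)) + 6) - 18 = 0*√((7 + 12) + 6) - 18 = 0*√(19 + 6) - 18 = 0*√25 - 18 = 0*5 - 18 = 0 - 18 = -18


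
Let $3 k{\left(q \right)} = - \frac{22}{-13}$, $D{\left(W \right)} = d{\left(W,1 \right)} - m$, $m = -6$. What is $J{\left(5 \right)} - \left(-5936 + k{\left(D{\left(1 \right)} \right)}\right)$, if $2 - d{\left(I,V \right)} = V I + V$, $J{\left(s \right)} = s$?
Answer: $\frac{231677}{39} \approx 5940.4$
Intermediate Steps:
$d{\left(I,V \right)} = 2 - V - I V$ ($d{\left(I,V \right)} = 2 - \left(V I + V\right) = 2 - \left(I V + V\right) = 2 - \left(V + I V\right) = 2 - V - I V$)
$D{\left(W \right)} = 7 - W$ ($D{\left(W \right)} = \left(2 - 1 - W 1\right) - -6 = \left(2 - 1 - W\right) + 6 = \left(1 - W\right) + 6 = 7 - W$)
$k{\left(q \right)} = \frac{22}{39}$ ($k{\left(q \right)} = \frac{\left(-22\right) \frac{1}{-13}}{3} = \frac{\left(-22\right) \left(- \frac{1}{13}\right)}{3} = \frac{1}{3} \cdot \frac{22}{13} = \frac{22}{39}$)
$J{\left(5 \right)} - \left(-5936 + k{\left(D{\left(1 \right)} \right)}\right) = 5 + \left(5936 - \frac{22}{39}\right) = 5 + \frac{231482}{39} = \frac{231677}{39}$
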